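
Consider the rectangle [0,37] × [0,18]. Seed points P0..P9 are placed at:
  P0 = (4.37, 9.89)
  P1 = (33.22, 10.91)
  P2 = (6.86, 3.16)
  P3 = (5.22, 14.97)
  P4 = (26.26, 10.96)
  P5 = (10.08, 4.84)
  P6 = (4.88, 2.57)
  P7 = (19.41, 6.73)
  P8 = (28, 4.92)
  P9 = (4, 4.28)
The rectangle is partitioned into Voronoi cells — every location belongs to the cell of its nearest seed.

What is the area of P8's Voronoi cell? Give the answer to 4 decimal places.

Area of P8's cell: 90.6423

1. box [0,37]×[0,18]: [(0, 0) (37, 0) (37, 18) (0, 18)]
2. ⊥bis P8·P0 via (16.185,7.405): [(14.6275, 0) (37, 0) (37, 18) (18.4134, 18)]  |A|=368.6315
3. ⊥bis P8·P1 via (30.61,7.915): [(14.6275, 0) (37, 0) (37, 2.3464) (19.0374, 18) (18.4134, 18)]  |A|=228.0418
4. ⊥bis P8·P2 via (17.43,4.04): [(16.8762, 10.6915) (17.7663, 0) (37, 0) (37, 2.3464) (19.0374, 18) (18.4134, 18)]  |A|=211.2625
5. ⊥bis P8·P3 via (16.61,9.945): [(16.8863, 10.5712) (17.7663, 0) (37, 0) (37, 2.3464) (19.8509, 17.291)]  |A|=205.0314
6. ⊥bis P8·P4 via (27.13,7.94): [(17.3401, 5.1197) (17.7663, 0) (37, 0) (37, 2.3464) (29.7239, 8.6872)]  |A|=124.5411
7. ⊥bis P8·P5 via (19.04,4.88): [(19.0367, 5.6085) (19.0618, 0) (37, 0) (37, 2.3464) (29.7239, 8.6872)]  |A|=116.461
8. ⊥bis P8·P6 via (16.44,3.745): [(19.0367, 5.6085) (19.0618, 0) (37, 0) (37, 2.3464) (29.7239, 8.6872)]  |A|=116.461
9. ⊥bis P8·P7 via (23.705,5.825): [(23.9581, 7.0262) (22.4776, 0) (37, 0) (37, 2.3464) (29.7239, 8.6872)]  |A|=90.6423
10. ⊥bis P8·P9 via (16,4.6): [(23.9581, 7.0262) (22.4776, 0) (37, 0) (37, 2.3464) (29.7239, 8.6872)]  |A|=90.6423
11. canonical 5-gon: [(23.9581, 7.0262) (22.4776, 0) (37, 0) (37, 2.3464) (29.7239, 8.6872)]
12. shoelace: 90.6423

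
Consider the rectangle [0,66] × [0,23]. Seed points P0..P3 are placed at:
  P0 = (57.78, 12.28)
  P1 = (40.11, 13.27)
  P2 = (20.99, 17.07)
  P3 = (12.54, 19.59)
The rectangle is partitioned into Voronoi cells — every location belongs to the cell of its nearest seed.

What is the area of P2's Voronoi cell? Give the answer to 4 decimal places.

1. box [0,66]×[0,23]: [(0, 0) (66, 0) (66, 23) (0, 23)]
2. ⊥bis P2·P0 via (39.385,14.675): [(0, 0) (37.4743, 0) (40.4689, 23) (0, 23)]  |A|=896.3473
3. ⊥bis P2·P1 via (30.55,15.17): [(0, 0) (27.535, 0) (32.1062, 23) (0, 23)]  |A|=685.874
4. ⊥bis P2·P3 via (16.765,18.33): [(11.2985, 0) (27.535, 0) (32.1062, 23) (18.1577, 23)]  |A|=347.1271
5. canonical 4-gon: [(11.2985, 0) (27.535, 0) (32.1062, 23) (18.1577, 23)]
6. shoelace: 347.1271

Area of P2's cell: 347.1271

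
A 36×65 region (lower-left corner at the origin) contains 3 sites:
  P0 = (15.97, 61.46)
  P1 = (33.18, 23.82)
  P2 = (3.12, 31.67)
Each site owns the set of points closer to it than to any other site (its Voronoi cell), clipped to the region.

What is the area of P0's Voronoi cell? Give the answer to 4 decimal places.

1. box [0,36]×[0,65]: [(0, 0) (36, 0) (36, 65) (0, 65)]
2. ⊥bis P0·P1 via (24.575,42.64): [(0, 31.4037) (36, 47.8638) (36, 65) (0, 65)]  |A|=913.1855
3. ⊥bis P0·P2 via (9.545,46.565): [(0, 50.6823) (21.696, 41.3236) (36, 47.8638) (36, 65) (0, 65)]  |A|=704.0514
4. canonical 5-gon: [(0, 50.6823) (21.696, 41.3236) (36, 47.8638) (36, 65) (0, 65)]
5. shoelace: 704.0514

Area of P0's cell: 704.0514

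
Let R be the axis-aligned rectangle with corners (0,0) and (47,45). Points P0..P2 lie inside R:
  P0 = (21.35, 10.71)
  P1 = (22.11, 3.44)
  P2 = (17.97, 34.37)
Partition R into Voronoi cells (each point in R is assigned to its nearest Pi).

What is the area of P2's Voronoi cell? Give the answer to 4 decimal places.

1. box [0,47]×[0,45]: [(0, 0) (47, 0) (47, 45) (0, 45)]
2. ⊥bis P2·P0 via (19.66,22.54): [(0, 19.7314) (47, 26.4457) (47, 45) (0, 45)]  |A|=1029.8371
3. ⊥bis P2·P1 via (20.04,18.905): [(0, 19.7314) (47, 26.4457) (47, 45) (0, 45)]  |A|=1029.8371
4. canonical 4-gon: [(0, 19.7314) (47, 26.4457) (47, 45) (0, 45)]
5. shoelace: 1029.8371

Area of P2's cell: 1029.8371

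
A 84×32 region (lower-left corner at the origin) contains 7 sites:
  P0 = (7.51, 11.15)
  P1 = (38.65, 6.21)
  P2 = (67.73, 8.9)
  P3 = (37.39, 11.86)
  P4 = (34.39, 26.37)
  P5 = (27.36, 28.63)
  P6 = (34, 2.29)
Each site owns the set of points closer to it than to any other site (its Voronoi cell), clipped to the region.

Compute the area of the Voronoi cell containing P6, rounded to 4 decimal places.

1. box [0,84]×[0,32]: [(0, 0) (84, 0) (84, 32) (0, 32)]
2. ⊥bis P6·P0 via (20.755,6.72): [(18.5074, 0) (84, 0) (84, 32) (29.2103, 32)]  |A|=1924.517
3. ⊥bis P6·P1 via (36.325,4.25): [(24.5862, 18.1748) (18.5074, 0) (39.9078, 0)]  |A|=194.4741
4. ⊥bis P6·P2 via (50.865,5.595): [(24.5862, 18.1748) (18.5074, 0) (39.9078, 0)]  |A|=194.4741
5. ⊥bis P6·P3 via (35.695,7.075): [(33.1978, 7.9596) (22.4437, 11.769) (18.5074, 0) (39.9078, 0)]  |A|=155.9492
6. ⊥bis P6·P4 via (34.195,14.33): [(33.1978, 7.9596) (22.4437, 11.769) (18.5074, 0) (39.9078, 0)]  |A|=155.9492
7. ⊥bis P6·P5 via (30.68,15.46): [(33.1978, 7.9596) (22.4437, 11.769) (18.5074, 0) (39.9078, 0)]  |A|=155.9492
8. canonical 4-gon: [(33.1978, 7.9596) (22.4437, 11.769) (18.5074, 0) (39.9078, 0)]
9. shoelace: 155.9492

Area of P6's cell: 155.9492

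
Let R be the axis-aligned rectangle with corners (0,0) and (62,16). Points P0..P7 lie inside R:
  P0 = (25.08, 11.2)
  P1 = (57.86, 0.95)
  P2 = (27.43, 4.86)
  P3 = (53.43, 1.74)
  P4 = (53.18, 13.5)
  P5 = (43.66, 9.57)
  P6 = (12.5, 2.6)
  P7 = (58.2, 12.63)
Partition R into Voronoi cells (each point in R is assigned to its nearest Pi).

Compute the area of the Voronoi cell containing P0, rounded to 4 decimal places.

1. box [0,62]×[0,16]: [(0, 0) (62, 0) (62, 16) (0, 16)]
2. ⊥bis P0·P1 via (41.47,6.075): [(0, 0) (39.5704, 0) (44.5735, 16) (0, 16)]  |A|=673.1509
3. ⊥bis P0·P2 via (26.255,8.03): [(0, 0) (4.5911, 0) (44.1561, 14.6653) (44.5735, 16) (0, 16)]  |A|=416.6604
4. ⊥bis P0·P3 via (39.255,6.47): [(0, 0) (4.5911, 0) (41.6839, 13.7489) (42.435, 16) (0, 16)]  |A|=412.7948
5. ⊥bis P0·P4 via (39.13,12.35): [(0, 0) (4.5911, 0) (39.0941, 12.789) (38.8312, 16) (0, 16)]  |A|=404.4545
6. ⊥bis P0·P5 via (34.37,10.385): [(0, 0) (4.5911, 0) (34.4292, 11.0599) (34.8626, 16) (0, 16)]  |A|=386.9349
7. ⊥bis P0·P6 via (18.79,6.9): [(19.6828, 5.594) (34.4292, 11.0599) (34.8626, 16) (12.569, 16)]  |A|=151.2341
8. ⊥bis P0·P7 via (41.64,11.915): [(19.6828, 5.594) (34.4292, 11.0599) (34.8626, 16) (12.569, 16)]  |A|=151.2341
9. canonical 4-gon: [(19.6828, 5.594) (34.4292, 11.0599) (34.8626, 16) (12.569, 16)]
10. shoelace: 151.2341

Area of P0's cell: 151.2341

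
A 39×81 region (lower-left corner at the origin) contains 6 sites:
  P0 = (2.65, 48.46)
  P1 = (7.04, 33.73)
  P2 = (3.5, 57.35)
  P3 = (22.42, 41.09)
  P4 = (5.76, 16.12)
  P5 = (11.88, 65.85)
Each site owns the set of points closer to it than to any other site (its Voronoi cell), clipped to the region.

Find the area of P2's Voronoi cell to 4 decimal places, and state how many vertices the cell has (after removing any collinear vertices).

1. box [0,39]×[0,81]: [(0, 0) (39, 0) (39, 81) (0, 81)]
2. ⊥bis P2·P0 via (3.075,52.905): [(0, 53.199) (39, 49.4701) (39, 81) (0, 81)]  |A|=1156.9523
3. ⊥bis P2·P1 via (5.27,45.54): [(0, 53.199) (34.4168, 49.9083) (39, 50.5952) (39, 81) (0, 81)]  |A|=1154.374
4. ⊥bis P2·P3 via (12.96,49.22): [(0, 53.199) (15.1359, 51.7518) (39, 79.5199) (39, 81) (0, 81)]  |A|=798.3959
5. ⊥bis P2·P4 via (4.63,36.735): [(0, 53.199) (15.1359, 51.7518) (39, 79.5199) (39, 81) (0, 81)]  |A|=798.3959
6. ⊥bis P2·P5 via (7.69,61.6): [(0, 69.1814) (0, 53.199) (15.1359, 51.7518) (16.3024, 53.1092)]  |A|=141.3925
7. canonical 4-gon: [(0, 69.1814) (0, 53.199) (15.1359, 51.7518) (16.3024, 53.1092)]
8. shoelace: 141.3925

Area of P2's cell: 141.3925 (4 vertices)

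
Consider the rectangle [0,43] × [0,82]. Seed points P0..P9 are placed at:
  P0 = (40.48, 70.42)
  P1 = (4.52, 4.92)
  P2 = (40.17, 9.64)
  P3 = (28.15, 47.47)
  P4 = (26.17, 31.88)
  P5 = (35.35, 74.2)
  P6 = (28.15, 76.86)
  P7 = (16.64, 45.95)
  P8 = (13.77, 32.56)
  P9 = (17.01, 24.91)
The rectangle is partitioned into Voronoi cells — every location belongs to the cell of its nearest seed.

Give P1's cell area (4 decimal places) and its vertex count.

1. box [0,43]×[0,82]: [(0, 0) (43, 0) (43, 82) (0, 82)]
2. ⊥bis P1·P0 via (22.5,37.67): [(0, 50.0227) (0, 0) (43, 0) (43, 26.4153)]  |A|=1643.4173
3. ⊥bis P1·P2 via (22.345,7.28): [(17.9939, 40.1439) (0, 50.0227) (0, 0) (23.3089, 0)]  |A|=917.9051
4. ⊥bis P1·P3 via (16.335,26.195): [(20.1189, 24.0936) (0, 35.2666) (0, 0) (23.3089, 0)]  |A|=635.56
5. ⊥bis P1·P4 via (15.345,18.4): [(21.5304, 13.4329) (0, 30.7227) (0, 0) (23.3089, 0)]  |A|=487.2879
6. ⊥bis P1·P5 via (19.935,39.56): [(21.5304, 13.4329) (0, 30.7227) (0, 0) (23.3089, 0)]  |A|=487.2879
7. ⊥bis P1·P6 via (16.335,40.89): [(21.5304, 13.4329) (0, 30.7227) (0, 0) (23.3089, 0)]  |A|=487.2879
8. ⊥bis P1·P7 via (10.58,25.435): [(21.5304, 13.4329) (4.2597, 27.302) (0, 28.5603) (0, 0) (23.3089, 0)]  |A|=482.6824
9. ⊥bis P1·P8 via (9.145,18.74): [(21.5304, 13.4329) (19.049, 15.4255) (0, 21.8005) (0, 0) (23.3089, 0)]  |A|=402.3083
10. ⊥bis P1·P9 via (10.765,14.915): [(22.2873, 7.7157) (0, 21.6411) (0, 0) (23.3089, 0)]  |A|=331.0833
11. canonical 4-gon: [(22.2873, 7.7157) (0, 21.6411) (0, 0) (23.3089, 0)]
12. shoelace: 331.0833

Area of P1's cell: 331.0833 (4 vertices)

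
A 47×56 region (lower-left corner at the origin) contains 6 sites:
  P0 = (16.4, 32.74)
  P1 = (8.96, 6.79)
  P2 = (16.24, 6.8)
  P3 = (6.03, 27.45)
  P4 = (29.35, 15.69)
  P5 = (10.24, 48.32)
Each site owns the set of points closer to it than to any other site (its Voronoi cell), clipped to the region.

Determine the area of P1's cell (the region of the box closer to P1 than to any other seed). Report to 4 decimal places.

Area of P1's cell: 213.5245

1. box [0,47]×[0,56]: [(0, 0) (47, 0) (47, 56) (0, 56)]
2. ⊥bis P1·P0 via (12.68,19.765): [(0, 23.4004) (0, 0) (47, 0) (47, 9.9253)]  |A|=783.1539
3. ⊥bis P1·P2 via (12.6,6.795): [(12.5821, 19.7931) (0, 23.4004) (0, 0) (12.6093, 0)]  |A|=272.0024
4. ⊥bis P1·P3 via (7.495,17.12): [(12.5848, 17.8418) (0, 16.0571) (0, 0) (12.6093, 0)]  |A|=213.5245
5. ⊥bis P1·P4 via (19.155,11.24): [(12.5848, 17.8418) (0, 16.0571) (0, 0) (12.6093, 0)]  |A|=213.5245
6. ⊥bis P1·P5 via (9.6,27.555): [(12.5848, 17.8418) (0, 16.0571) (0, 0) (12.6093, 0)]  |A|=213.5245
7. canonical 4-gon: [(12.5848, 17.8418) (0, 16.0571) (0, 0) (12.6093, 0)]
8. shoelace: 213.5245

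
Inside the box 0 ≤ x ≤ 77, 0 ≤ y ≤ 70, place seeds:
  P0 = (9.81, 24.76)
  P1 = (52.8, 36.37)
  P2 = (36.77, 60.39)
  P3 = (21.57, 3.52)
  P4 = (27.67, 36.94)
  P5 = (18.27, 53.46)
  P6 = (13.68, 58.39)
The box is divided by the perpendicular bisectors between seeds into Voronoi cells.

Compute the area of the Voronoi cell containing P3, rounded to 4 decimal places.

1. box [0,77]×[0,70]: [(0, 0) (77, 0) (77, 70) (0, 70)]
2. ⊥bis P3·P0 via (15.69,14.14): [(0, 5.4529) (0, 0) (77, 0) (77, 48.0856)]  |A|=2061.2334
3. ⊥bis P3·P1 via (37.185,19.945): [(33.1326, 23.7975) (0, 5.4529) (0, 0) (58.1646, 0)]  |A|=782.4207
4. ⊥bis P3·P2 via (29.17,31.955): [(33.1326, 23.7975) (0, 5.4529) (0, 0) (58.1646, 0)]  |A|=782.4207
5. ⊥bis P3·P4 via (24.62,20.23): [(39.7996, 17.4593) (26.1762, 19.9459) (0, 5.4529) (0, 0) (58.1646, 0)]  |A|=747.5361
6. ⊥bis P3·P5 via (19.92,28.49): [(39.7996, 17.4593) (26.1762, 19.9459) (0, 5.4529) (0, 0) (58.1646, 0)]  |A|=747.5361
7. ⊥bis P3·P6 via (17.625,30.955): [(39.7996, 17.4593) (26.1762, 19.9459) (0, 5.4529) (0, 0) (58.1646, 0)]  |A|=747.5361
8. canonical 5-gon: [(39.7996, 17.4593) (26.1762, 19.9459) (0, 5.4529) (0, 0) (58.1646, 0)]
9. shoelace: 747.5361

Area of P3's cell: 747.5361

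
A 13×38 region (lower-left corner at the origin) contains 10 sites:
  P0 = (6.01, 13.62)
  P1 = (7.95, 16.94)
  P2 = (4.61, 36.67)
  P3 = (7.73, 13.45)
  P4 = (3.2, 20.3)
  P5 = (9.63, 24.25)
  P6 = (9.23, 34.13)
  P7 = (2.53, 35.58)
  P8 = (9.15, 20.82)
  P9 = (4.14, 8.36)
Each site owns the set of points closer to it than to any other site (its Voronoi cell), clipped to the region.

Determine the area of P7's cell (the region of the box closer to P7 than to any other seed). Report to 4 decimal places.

Area of P7's cell: 43.8013

1. box [0,13]×[0,38]: [(0, 0) (13, 0) (13, 38) (0, 38)]
2. ⊥bis P7·P0 via (4.27,24.6): [(0, 23.9233) (13, 25.9834) (13, 38) (0, 38)]  |A|=169.606
3. ⊥bis P7·P1 via (5.24,26.26): [(0, 24.7364) (13, 28.5164) (13, 38) (0, 38)]  |A|=147.8571
4. ⊥bis P7·P2 via (3.57,36.125): [(0, 24.7364) (8.2769, 27.143) (2.5874, 38) (0, 38)]  |A|=68.9367
5. ⊥bis P7·P3 via (5.13,24.515): [(0, 24.7364) (8.2769, 27.143) (2.5874, 38) (0, 38)]  |A|=68.9367
6. ⊥bis P7·P4 via (2.865,27.94): [(0, 27.8144) (7.7471, 28.1541) (2.5874, 38) (0, 38)]  |A|=52.1922
7. ⊥bis P7·P5 via (6.08,29.915): [(0, 27.8144) (2.9331, 27.943) (6.6403, 30.2661) (2.5874, 38) (0, 38)]  |A|=46.9918
8. ⊥bis P7·P6 via (5.88,34.855): [(0, 27.8144) (2.9331, 27.943) (4.6118, 28.9949) (5.3994, 32.6341) (2.5874, 38) (0, 38)]  |A|=43.8013
9. ⊥bis P7·P8 via (5.84,28.2): [(0, 27.8144) (2.9331, 27.943) (4.6118, 28.9949) (5.3994, 32.6341) (2.5874, 38) (0, 38)]  |A|=43.8013
10. ⊥bis P7·P9 via (3.335,21.97): [(0, 27.8144) (2.9331, 27.943) (4.6118, 28.9949) (5.3994, 32.6341) (2.5874, 38) (0, 38)]  |A|=43.8013
11. canonical 6-gon: [(0, 27.8144) (2.9331, 27.943) (4.6118, 28.9949) (5.3994, 32.6341) (2.5874, 38) (0, 38)]
12. shoelace: 43.8013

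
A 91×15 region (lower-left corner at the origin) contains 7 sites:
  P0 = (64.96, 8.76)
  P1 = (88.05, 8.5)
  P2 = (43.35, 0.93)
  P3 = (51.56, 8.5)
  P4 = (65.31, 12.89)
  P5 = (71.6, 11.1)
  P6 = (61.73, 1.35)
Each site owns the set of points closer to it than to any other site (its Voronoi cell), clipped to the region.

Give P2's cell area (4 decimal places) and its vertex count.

1. box [0,91]×[0,15]: [(0, 0) (91, 0) (91, 15) (0, 15)]
2. ⊥bis P2·P0 via (54.155,4.845): [(0, 0) (55.9105, 0) (50.4755, 15) (0, 15)]  |A|=797.8951
3. ⊥bis P2·P1 via (65.7,4.715): [(0, 0) (55.9105, 0) (50.4755, 15) (0, 15)]  |A|=797.8951
4. ⊥bis P2·P3 via (47.455,4.715): [(0, 0) (51.8024, 0) (37.9718, 15) (0, 15)]  |A|=673.3065
5. ⊥bis P2·P4 via (54.33,6.91): [(0, 0) (51.8024, 0) (37.9718, 15) (0, 15)]  |A|=673.3065
6. ⊥bis P2·P5 via (57.475,6.015): [(0, 0) (51.8024, 0) (37.9718, 15) (0, 15)]  |A|=673.3065
7. ⊥bis P2·P6 via (52.54,1.14): [(0, 0) (51.8024, 0) (37.9718, 15) (0, 15)]  |A|=673.3065
8. canonical 4-gon: [(0, 0) (51.8024, 0) (37.9718, 15) (0, 15)]
9. shoelace: 673.3065

Area of P2's cell: 673.3065 (4 vertices)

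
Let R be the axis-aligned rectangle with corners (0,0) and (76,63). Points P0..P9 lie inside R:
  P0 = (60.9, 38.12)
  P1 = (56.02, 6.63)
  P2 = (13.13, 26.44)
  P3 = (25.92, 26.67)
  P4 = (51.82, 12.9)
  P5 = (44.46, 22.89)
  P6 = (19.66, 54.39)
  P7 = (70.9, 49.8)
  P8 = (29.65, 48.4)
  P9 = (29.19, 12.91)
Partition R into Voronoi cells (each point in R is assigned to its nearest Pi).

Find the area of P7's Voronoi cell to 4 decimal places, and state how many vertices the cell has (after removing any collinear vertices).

Area of P7's cell: 431.0531 (4 vertices)

1. box [0,76]×[0,63]: [(0, 0) (76, 0) (76, 63) (0, 63)]
2. ⊥bis P7·P0 via (65.9,43.96): [(76, 35.3127) (76, 63) (43.6613, 63)]  |A|=447.6853
3. ⊥bis P7·P1 via (63.46,28.215): [(76, 35.3127) (76, 63) (43.6613, 63)]  |A|=447.6853
4. ⊥bis P7·P2 via (42.015,38.12): [(76, 35.3127) (76, 63) (43.6613, 63)]  |A|=447.6853
5. ⊥bis P7·P3 via (48.41,38.235): [(76, 35.3127) (76, 63) (43.6613, 63)]  |A|=447.6853
6. ⊥bis P7·P4 via (61.36,31.35): [(76, 35.3127) (76, 63) (43.6613, 63)]  |A|=447.6853
7. ⊥bis P7·P5 via (57.68,36.345): [(76, 35.3127) (76, 63) (43.6613, 63)]  |A|=447.6853
8. ⊥bis P7·P6 via (45.28,52.095): [(46.072, 60.9361) (76, 35.3127) (76, 63) (46.2569, 63)]  |A|=445.0067
9. ⊥bis P7·P8 via (50.275,49.1): [(49.9871, 57.5841) (76, 35.3127) (76, 63) (49.8032, 63)]  |A|=431.0531
10. ⊥bis P7·P9 via (50.045,31.355): [(49.9871, 57.5841) (76, 35.3127) (76, 63) (49.8032, 63)]  |A|=431.0531
11. canonical 4-gon: [(49.9871, 57.5841) (76, 35.3127) (76, 63) (49.8032, 63)]
12. shoelace: 431.0531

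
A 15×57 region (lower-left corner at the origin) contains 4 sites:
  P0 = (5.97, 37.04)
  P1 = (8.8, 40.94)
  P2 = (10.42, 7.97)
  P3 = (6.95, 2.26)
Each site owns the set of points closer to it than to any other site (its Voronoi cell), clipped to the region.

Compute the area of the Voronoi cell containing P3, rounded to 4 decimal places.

1. box [0,15]×[0,57]: [(0, 0) (15, 0) (15, 57) (0, 57)]
2. ⊥bis P3·P0 via (6.46,19.65): [(0, 19.468) (0, 0) (15, 0) (15, 19.8906)]  |A|=295.1896
3. ⊥bis P3·P1 via (7.875,21.6): [(0, 19.468) (0, 0) (15, 0) (15, 19.8906)]  |A|=295.1896
4. ⊥bis P3·P2 via (8.685,5.115): [(0, 10.3929) (0, 0) (15, 0) (15, 1.2773)]  |A|=87.527
5. canonical 4-gon: [(0, 10.3929) (0, 0) (15, 0) (15, 1.2773)]
6. shoelace: 87.527

Area of P3's cell: 87.5270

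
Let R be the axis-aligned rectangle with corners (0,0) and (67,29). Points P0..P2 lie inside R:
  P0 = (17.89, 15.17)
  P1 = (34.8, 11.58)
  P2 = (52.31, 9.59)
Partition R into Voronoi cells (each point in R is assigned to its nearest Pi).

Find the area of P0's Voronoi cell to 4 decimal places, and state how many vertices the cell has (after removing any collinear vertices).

Area of P0's cell: 770.9313 (4 vertices)

1. box [0,67]×[0,29]: [(0, 0) (67, 0) (67, 29) (0, 29)]
2. ⊥bis P0·P1 via (26.345,13.375): [(0, 0) (23.5055, 0) (29.6622, 29) (0, 29)]  |A|=770.9313
3. ⊥bis P0·P2 via (35.1,12.38): [(0, 0) (23.5055, 0) (29.6622, 29) (0, 29)]  |A|=770.9313
4. canonical 4-gon: [(0, 0) (23.5055, 0) (29.6622, 29) (0, 29)]
5. shoelace: 770.9313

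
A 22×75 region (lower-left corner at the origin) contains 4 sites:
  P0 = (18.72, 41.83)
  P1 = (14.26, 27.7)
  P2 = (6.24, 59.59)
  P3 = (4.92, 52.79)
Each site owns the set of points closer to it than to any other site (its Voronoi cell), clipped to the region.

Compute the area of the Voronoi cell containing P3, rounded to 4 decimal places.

Area of P3's cell: 202.2226

1. box [0,22]×[0,75]: [(0, 0) (22, 0) (22, 75) (0, 75)]
2. ⊥bis P3·P0 via (11.82,47.31): [(0, 32.4272) (22, 60.1279) (22, 75) (0, 75)]  |A|=631.8946
3. ⊥bis P3·P1 via (9.59,40.245): [(0, 36.675) (4.7898, 38.4581) (22, 60.1279) (22, 75) (0, 75)]  |A|=621.7214
4. ⊥bis P3·P2 via (5.58,56.19): [(0, 57.2732) (0, 36.675) (4.7898, 38.4581) (17.097, 53.9544)]  |A|=202.2226
5. canonical 4-gon: [(0, 57.2732) (0, 36.675) (4.7898, 38.4581) (17.097, 53.9544)]
6. shoelace: 202.2226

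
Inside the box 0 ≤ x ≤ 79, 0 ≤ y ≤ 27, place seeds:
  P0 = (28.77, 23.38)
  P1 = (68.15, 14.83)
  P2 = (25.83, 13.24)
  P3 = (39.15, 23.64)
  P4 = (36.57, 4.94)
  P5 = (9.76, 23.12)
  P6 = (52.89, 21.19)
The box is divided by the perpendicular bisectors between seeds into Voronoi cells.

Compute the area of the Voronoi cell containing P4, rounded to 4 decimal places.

1. box [0,79]×[0,27]: [(0, 0) (79, 0) (79, 27) (0, 27)]
2. ⊥bis P4·P0 via (32.67,14.16): [(0, 0.3408) (0, 0) (79, 0) (79, 27) (63.0251, 27)]  |A|=1292.901
3. ⊥bis P4·P1 via (52.36,9.885): [(48.8746, 21.0144) (0, 0.3408) (0, 0) (55.4557, 0)]  |A|=591.0133
4. ⊥bis P4·P2 via (31.2,9.09): [(48.8746, 21.0144) (36.3071, 15.6985) (24.1751, 0) (55.4557, 0)]  |A|=395.0701
5. ⊥bis P4·P3 via (37.86,14.29): [(51.573, 12.398) (35.4731, 14.6193) (24.1751, 0) (55.4557, 0)]  |A|=324.1414
6. ⊥bis P4·P5 via (23.165,14.03): [(51.573, 12.398) (35.4731, 14.6193) (24.1751, 0) (55.4557, 0)]  |A|=324.1414
7. ⊥bis P4·P6 via (44.73,13.065): [(54.4081, 3.3452) (44.4101, 13.3863) (35.4731, 14.6193) (24.1751, 0) (55.4557, 0)]  |A|=293.1201
8. canonical 5-gon: [(54.4081, 3.3452) (44.4101, 13.3863) (35.4731, 14.6193) (24.1751, 0) (55.4557, 0)]
9. shoelace: 293.1201

Area of P4's cell: 293.1201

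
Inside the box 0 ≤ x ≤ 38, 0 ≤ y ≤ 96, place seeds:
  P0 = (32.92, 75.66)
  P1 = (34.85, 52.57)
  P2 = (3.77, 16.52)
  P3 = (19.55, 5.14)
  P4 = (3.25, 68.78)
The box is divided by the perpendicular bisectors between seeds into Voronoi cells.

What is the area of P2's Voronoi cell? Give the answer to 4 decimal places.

Area of P2's cell: 658.0951

1. box [0,38]×[0,96]: [(0, 0) (38, 0) (38, 96) (0, 96)]
2. ⊥bis P2·P0 via (18.345,46.09): [(0, 55.1322) (0, 0) (38, 0) (38, 36.4021)]  |A|=1739.1518
3. ⊥bis P2·P1 via (19.31,34.545): [(0, 51.1928) (0, 0) (38, 0) (38, 18.4317)]  |A|=1322.866
4. ⊥bis P2·P3 via (11.66,10.83): [(25.1386, 29.52) (0, 51.1928) (0, 0) (3.8498, 0)]  |A|=700.2802
5. ⊥bis P2·P4 via (3.51,42.65): [(25.1386, 29.52) (9.8359, 42.7129) (0, 42.6151) (0, 0) (3.8498, 0)]  |A|=658.0951
6. canonical 5-gon: [(25.1386, 29.52) (9.8359, 42.7129) (0, 42.6151) (0, 0) (3.8498, 0)]
7. shoelace: 658.0951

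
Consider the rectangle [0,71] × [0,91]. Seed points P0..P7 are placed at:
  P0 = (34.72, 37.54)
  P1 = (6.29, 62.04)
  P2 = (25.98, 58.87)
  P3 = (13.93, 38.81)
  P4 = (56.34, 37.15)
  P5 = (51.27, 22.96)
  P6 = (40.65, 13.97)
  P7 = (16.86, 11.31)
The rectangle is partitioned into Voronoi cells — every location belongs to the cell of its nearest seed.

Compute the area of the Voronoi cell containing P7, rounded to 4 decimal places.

Area of P7's cell: 710.0875

1. box [0,71]×[0,91]: [(0, 0) (71, 0) (71, 91) (0, 91)]
2. ⊥bis P7·P0 via (25.79,24.425): [(0, 41.9854) (0, 0) (61.6617, 0)]  |A|=1294.4447
3. ⊥bis P7·P1 via (11.575,36.675): [(8.6838, 36.0726) (0, 34.2633) (0, 0) (61.6617, 0)]  |A|=1260.9159
4. ⊥bis P7·P2 via (21.42,35.09): [(8.6838, 36.0726) (0, 34.2633) (0, 0) (61.6617, 0)]  |A|=1260.9159
5. ⊥bis P7·P3 via (15.395,25.06): [(23.5771, 25.9318) (0, 23.4197) (0, 0) (61.6617, 0)]  |A|=1075.5824
6. ⊥bis P7·P4 via (36.6,24.23): [(45.0602, 11.3039) (23.5771, 25.9318) (0, 23.4197) (0, 0) (52.4587, 0)]  |A|=1023.5681
7. ⊥bis P7·P5 via (34.065,17.135): [(33.3366, 19.2865) (23.5771, 25.9318) (0, 23.4197) (0, 0) (39.8663, 0)]  |A|=865.4039
8. ⊥bis P7·P6 via (28.755,12.64): [(27.573, 23.2109) (23.5771, 25.9318) (0, 23.4197) (0, 0) (30.1683, 0)]  |A|=710.0875
9. canonical 5-gon: [(27.573, 23.2109) (23.5771, 25.9318) (0, 23.4197) (0, 0) (30.1683, 0)]
10. shoelace: 710.0875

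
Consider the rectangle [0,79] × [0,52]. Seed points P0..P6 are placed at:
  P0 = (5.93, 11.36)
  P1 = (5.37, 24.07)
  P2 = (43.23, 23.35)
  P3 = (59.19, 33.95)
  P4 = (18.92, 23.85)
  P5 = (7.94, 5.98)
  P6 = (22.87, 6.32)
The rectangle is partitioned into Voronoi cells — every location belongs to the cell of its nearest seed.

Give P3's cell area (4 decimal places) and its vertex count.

1. box [0,79]×[0,52]: [(0, 0) (79, 0) (79, 52) (0, 52)]
2. ⊥bis P3·P0 via (32.56,22.655): [(42.169, 0) (79, 0) (79, 52) (20.1134, 52)]  |A|=2488.6559
3. ⊥bis P3·P1 via (32.28,29.01): [(34.1232, 18.9695) (42.169, 0) (79, 0) (79, 52) (28.0596, 52)]  |A|=2357.423
4. ⊥bis P3·P2 via (51.21,28.65): [(70.2382, 0) (79, 0) (79, 52) (35.7019, 52)]  |A|=1353.5587
5. ⊥bis P3·P4 via (39.055,28.9): [(70.2382, 0) (79, 0) (79, 52) (35.7019, 52)]  |A|=1353.5587
6. ⊥bis P3·P5 via (33.565,19.965): [(70.2382, 0) (79, 0) (79, 52) (35.7019, 52)]  |A|=1353.5587
7. ⊥bis P3·P6 via (41.03,20.135): [(70.2382, 0) (79, 0) (79, 52) (35.7019, 52)]  |A|=1353.5587
8. canonical 4-gon: [(70.2382, 0) (79, 0) (79, 52) (35.7019, 52)]
9. shoelace: 1353.5587

Area of P3's cell: 1353.5587 (4 vertices)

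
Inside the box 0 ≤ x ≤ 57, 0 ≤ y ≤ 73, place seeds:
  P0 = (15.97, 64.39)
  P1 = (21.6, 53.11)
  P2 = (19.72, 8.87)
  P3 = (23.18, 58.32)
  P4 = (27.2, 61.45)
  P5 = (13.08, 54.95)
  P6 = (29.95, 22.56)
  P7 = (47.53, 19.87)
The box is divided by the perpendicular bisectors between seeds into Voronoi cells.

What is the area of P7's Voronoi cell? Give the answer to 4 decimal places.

Area of P7's cell: 823.2544

1. box [0,57]×[0,73]: [(0, 0) (57, 0) (57, 73) (0, 73)]
2. ⊥bis P7·P0 via (31.75,42.13): [(0, 19.6226) (0, 0) (57, 0) (57, 60.0296)]  |A|=2270.0872
3. ⊥bis P7·P1 via (34.565,36.49): [(0, 9.5264) (0, 0) (57, 0) (57, 53.9912)]  |A|=1810.251
4. ⊥bis P7·P2 via (33.625,14.37): [(27.1604, 30.7138) (39.3089, 0) (57, 0) (57, 53.9912)]  |A|=1077.2183
5. ⊥bis P7·P3 via (35.355,39.095): [(48.9028, 47.6747) (27.1604, 30.7138) (39.3089, 0) (57, 0) (57, 52.8026)]  |A|=1072.406
6. ⊥bis P7·P4 via (37.365,40.66): [(44.1855, 43.9948) (27.1604, 30.7138) (39.3089, 0) (57, 0) (57, 50.2603)]  |A|=1053.3134
7. ⊥bis P7·P5 via (30.305,37.41): [(44.1855, 43.9948) (27.1604, 30.7138) (39.3089, 0) (57, 0) (57, 50.2603)]  |A|=1053.3134
8. ⊥bis P7·P6 via (38.74,21.215): [(44.1855, 43.9948) (41.96, 42.2587) (36.558, 6.9549) (39.3089, 0) (57, 0) (57, 50.2603)]  |A|=823.2544
9. canonical 6-gon: [(44.1855, 43.9948) (41.96, 42.2587) (36.558, 6.9549) (39.3089, 0) (57, 0) (57, 50.2603)]
10. shoelace: 823.2544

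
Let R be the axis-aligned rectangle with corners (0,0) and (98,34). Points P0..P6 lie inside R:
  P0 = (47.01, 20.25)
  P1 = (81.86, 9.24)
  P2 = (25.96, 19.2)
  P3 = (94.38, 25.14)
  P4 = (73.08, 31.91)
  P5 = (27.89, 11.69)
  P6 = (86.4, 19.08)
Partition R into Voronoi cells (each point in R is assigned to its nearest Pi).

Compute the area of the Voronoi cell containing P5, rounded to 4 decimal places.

1. box [0,98]×[0,34]: [(0, 0) (98, 0) (98, 34) (0, 34)]
2. ⊥bis P5·P0 via (37.45,15.97): [(0, 0) (44.5997, 0) (29.378, 34) (0, 34)]  |A|=1257.6216
3. ⊥bis P5·P1 via (54.875,10.465): [(0, 0) (44.5997, 0) (29.378, 34) (0, 34)]  |A|=1257.6216
4. ⊥bis P5·P2 via (26.925,15.445): [(0, 8.5255) (0, 0) (44.5997, 0) (36.5748, 17.9249)]  |A|=555.6328
5. ⊥bis P5·P3 via (61.135,18.415): [(0, 8.5255) (0, 0) (44.5997, 0) (36.5748, 17.9249)]  |A|=555.6328
6. ⊥bis P5·P4 via (50.485,21.8): [(0, 8.5255) (0, 0) (44.5997, 0) (36.5748, 17.9249)]  |A|=555.6328
7. ⊥bis P5·P6 via (57.145,15.385): [(0, 8.5255) (0, 0) (44.5997, 0) (36.5748, 17.9249)]  |A|=555.6328
8. canonical 4-gon: [(0, 8.5255) (0, 0) (44.5997, 0) (36.5748, 17.9249)]
9. shoelace: 555.6328

Area of P5's cell: 555.6328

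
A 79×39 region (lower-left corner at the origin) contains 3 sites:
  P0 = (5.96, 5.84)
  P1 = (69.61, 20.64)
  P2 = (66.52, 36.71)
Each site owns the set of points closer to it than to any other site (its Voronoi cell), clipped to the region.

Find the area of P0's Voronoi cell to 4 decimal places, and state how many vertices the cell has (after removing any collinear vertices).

1. box [0,79]×[0,39]: [(0, 0) (79, 0) (79, 39) (0, 39)]
2. ⊥bis P0·P1 via (37.785,13.24): [(0, 0) (40.8636, 0) (31.7952, 39) (0, 39)]  |A|=1416.8472
3. ⊥bis P0·P2 via (36.24,21.275): [(0, 0) (40.8636, 0) (35.6455, 22.4413) (27.2048, 39) (0, 39)]  |A|=1378.8413
4. canonical 5-gon: [(0, 0) (40.8636, 0) (35.6455, 22.4413) (27.2048, 39) (0, 39)]
5. shoelace: 1378.8413

Area of P0's cell: 1378.8413 (5 vertices)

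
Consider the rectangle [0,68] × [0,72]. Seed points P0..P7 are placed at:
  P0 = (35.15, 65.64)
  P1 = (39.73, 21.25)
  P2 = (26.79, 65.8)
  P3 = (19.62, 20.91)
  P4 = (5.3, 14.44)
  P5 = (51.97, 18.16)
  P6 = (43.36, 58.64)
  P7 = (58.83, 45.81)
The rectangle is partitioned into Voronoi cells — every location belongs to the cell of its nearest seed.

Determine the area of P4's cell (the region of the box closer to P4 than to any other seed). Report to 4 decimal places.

1. box [0,68]×[0,72]: [(0, 0) (68, 0) (68, 72) (0, 72)]
2. ⊥bis P4·P0 via (20.225,40.04): [(0, 51.8313) (0, 0) (68, 0) (68, 12.1868)]  |A|=2176.6166
3. ⊥bis P4·P1 via (22.515,17.845): [(17.8513, 41.4239) (0, 51.8313) (0, 0) (26.0446, 0)]  |A|=1002.0622
4. ⊥bis P4·P2 via (16.045,40.12): [(18.2954, 39.1784) (0, 46.8335) (0, 0) (26.0446, 0)]  |A|=938.6123
5. ⊥bis P4·P3 via (12.46,17.675): [(0, 45.2526) (0, 0) (20.4458, 0)]  |A|=462.6139
6. ⊥bis P4·P5 via (28.635,16.3): [(0, 45.2526) (0, 0) (20.4458, 0)]  |A|=462.6139
7. ⊥bis P4·P6 via (24.33,36.54): [(0, 45.2526) (0, 0) (20.4458, 0)]  |A|=462.6139
8. ⊥bis P4·P7 via (32.065,30.125): [(0, 45.2526) (0, 0) (20.4458, 0)]  |A|=462.6139
9. canonical 3-gon: [(0, 45.2526) (0, 0) (20.4458, 0)]
10. shoelace: 462.6139

Area of P4's cell: 462.6139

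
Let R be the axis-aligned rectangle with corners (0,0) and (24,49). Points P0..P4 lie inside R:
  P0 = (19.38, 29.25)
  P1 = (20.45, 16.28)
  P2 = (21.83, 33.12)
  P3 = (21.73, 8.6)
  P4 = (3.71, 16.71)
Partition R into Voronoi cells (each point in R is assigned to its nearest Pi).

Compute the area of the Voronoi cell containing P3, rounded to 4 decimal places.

Area of P3's cell: 170.5982

1. box [0,24]×[0,49]: [(0, 0) (24, 0) (24, 49) (0, 49)]
2. ⊥bis P3·P0 via (20.555,18.925): [(0, 16.5858) (0, 0) (24, 0) (24, 19.317)]  |A|=430.8343
3. ⊥bis P3·P1 via (21.09,12.44): [(0, 8.925) (0, 0) (24, 0) (24, 12.925)]  |A|=262.2
4. ⊥bis P3·P2 via (21.78,20.86): [(0, 8.925) (0, 0) (24, 0) (24, 12.925)]  |A|=262.2
5. ⊥bis P3·P4 via (12.72,12.655): [(11.9367, 10.9144) (7.0245, 0) (24, 0) (24, 12.925)]  |A|=170.5982
6. canonical 4-gon: [(11.9367, 10.9144) (7.0245, 0) (24, 0) (24, 12.925)]
7. shoelace: 170.5982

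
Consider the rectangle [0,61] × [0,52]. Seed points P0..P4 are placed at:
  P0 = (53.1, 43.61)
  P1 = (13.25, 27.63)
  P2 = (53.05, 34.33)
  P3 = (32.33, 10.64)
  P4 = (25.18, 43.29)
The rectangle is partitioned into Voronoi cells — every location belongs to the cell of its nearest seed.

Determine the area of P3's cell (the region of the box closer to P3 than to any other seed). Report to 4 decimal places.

Area of P3's cell: 932.6045

1. box [0,61]×[0,52]: [(0, 0) (61, 0) (61, 52) (0, 52)]
2. ⊥bis P3·P0 via (42.715,27.125): [(0, 0) (61, 0) (61, 15.6061) (3.2288, 52) (0, 52)]  |A|=2120.7389
3. ⊥bis P3·P1 via (22.79,19.135): [(5.751, 0) (61, 0) (61, 15.6061) (34.5084, 32.2949)]  |A|=1098.8449
4. ⊥bis P3·P2 via (42.69,22.485): [(33.1798, 30.8029) (5.751, 0) (61, 0) (61, 6.4705)]  |A|=940.9198
5. ⊥bis P3·P4 via (28.755,26.965): [(35.8031, 28.5085) (30.0063, 27.239) (5.751, 0) (61, 0) (61, 6.4705)]  |A|=932.6045
6. canonical 5-gon: [(35.8031, 28.5085) (30.0063, 27.239) (5.751, 0) (61, 0) (61, 6.4705)]
7. shoelace: 932.6045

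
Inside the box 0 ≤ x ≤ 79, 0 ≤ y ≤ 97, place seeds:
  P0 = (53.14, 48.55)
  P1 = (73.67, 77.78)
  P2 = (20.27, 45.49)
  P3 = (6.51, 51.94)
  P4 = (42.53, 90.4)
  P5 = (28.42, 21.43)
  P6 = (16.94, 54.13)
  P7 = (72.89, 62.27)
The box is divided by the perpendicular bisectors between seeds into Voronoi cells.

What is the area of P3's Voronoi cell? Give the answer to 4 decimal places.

Area of P3's cell: 536.7672

1. box [0,79]×[0,97]: [(0, 0) (79, 0) (79, 97) (0, 97)]
2. ⊥bis P3·P0 via (29.825,50.245): [(0, 0) (26.1722, 0) (33.2241, 97) (0, 97)]  |A|=2880.7194
3. ⊥bis P3·P1 via (40.09,64.86): [(0, 0) (26.1722, 0) (32.35, 84.9768) (27.724, 97) (0, 97)]  |A|=2847.6554
4. ⊥bis P3·P2 via (13.39,48.715): [(0, 20.1497) (31.4654, 87.2759) (27.724, 97) (0, 97)]  |A|=1343.8598
5. ⊥bis P3·P4 via (24.52,71.17): [(0, 94.1344) (0, 20.1497) (24.1001, 71.5632)]  |A|=891.5202
6. ⊥bis P3·P5 via (17.465,36.685): [(0, 94.1344) (0, 24.1429) (2.8217, 26.1693) (24.1001, 71.5632)]  |A|=885.8863
7. ⊥bis P3·P6 via (11.725,53.035): [(3.853, 90.5258) (0, 94.1344) (0, 24.1429) (2.8217, 26.1693) (12.8665, 47.5983)]  |A|=536.7672
8. ⊥bis P3·P7 via (39.7,57.105): [(3.853, 90.5258) (0, 94.1344) (0, 24.1429) (2.8217, 26.1693) (12.8665, 47.5983)]  |A|=536.7672
9. canonical 5-gon: [(3.853, 90.5258) (0, 94.1344) (0, 24.1429) (2.8217, 26.1693) (12.8665, 47.5983)]
10. shoelace: 536.7672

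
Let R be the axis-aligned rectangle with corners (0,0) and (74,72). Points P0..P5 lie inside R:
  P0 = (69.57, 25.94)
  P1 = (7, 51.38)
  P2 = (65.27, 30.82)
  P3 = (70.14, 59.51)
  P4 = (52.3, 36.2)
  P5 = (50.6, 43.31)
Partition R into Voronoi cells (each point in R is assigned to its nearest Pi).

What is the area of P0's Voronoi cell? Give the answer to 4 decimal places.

Area of P0's cell: 614.0546

1. box [0,74]×[0,72]: [(0, 0) (74, 0) (74, 72) (0, 72)]
2. ⊥bis P0·P1 via (38.285,38.66): [(22.5664, 0) (74, 0) (74, 72) (51.8405, 72)]  |A|=2649.3491
3. ⊥bis P0·P2 via (67.42,28.38): [(35.212, 0) (74, 0) (74, 34.178)]  |A|=662.8472
4. ⊥bis P0·P3 via (69.855,42.725): [(35.212, 0) (74, 0) (74, 34.178)]  |A|=662.8472
5. ⊥bis P0·P4 via (60.935,31.07): [(50.457, 13.4331) (42.4765, 0) (74, 0) (74, 34.178)]  |A|=614.0546
6. ⊥bis P0·P5 via (60.085,34.625): [(50.457, 13.4331) (42.4765, 0) (74, 0) (74, 34.178)]  |A|=614.0546
7. canonical 4-gon: [(50.457, 13.4331) (42.4765, 0) (74, 0) (74, 34.178)]
8. shoelace: 614.0546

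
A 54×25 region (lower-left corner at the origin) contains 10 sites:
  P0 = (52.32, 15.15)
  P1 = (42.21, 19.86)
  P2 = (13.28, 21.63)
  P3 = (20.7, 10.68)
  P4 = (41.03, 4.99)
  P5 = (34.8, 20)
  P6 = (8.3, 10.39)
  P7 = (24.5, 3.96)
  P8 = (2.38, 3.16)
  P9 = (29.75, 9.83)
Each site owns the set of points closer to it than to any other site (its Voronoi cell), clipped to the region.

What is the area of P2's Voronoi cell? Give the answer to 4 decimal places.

Area of P2's cell: 177.9130

1. box [0,54]×[0,25]: [(0, 0) (54, 0) (54, 25) (0, 25)]
2. ⊥bis P2·P0 via (32.8,18.39): [(0, 0) (29.7476, 0) (33.8972, 25) (0, 25)]  |A|=795.5589
3. ⊥bis P2·P1 via (27.745,20.745): [(0, 0) (26.4758, 0) (28.0053, 25) (0, 25)]  |A|=681.0138
4. ⊥bis P2·P3 via (16.99,16.155): [(0, 4.6421) (27.9172, 23.5596) (28.0053, 25) (0, 25)]  |A|=304.3373
5. ⊥bis P2·P4 via (27.155,13.31): [(0, 4.6421) (27.9172, 23.5596) (28.0053, 25) (0, 25)]  |A|=304.3373
6. ⊥bis P2·P5 via (24.04,20.815): [(0, 4.6421) (24.0494, 20.9386) (24.357, 25) (0, 25)]  |A|=294.2584
7. ⊥bis P2·P6 via (10.79,16.01): [(0, 20.7906) (14.4095, 14.4064) (24.0494, 20.9386) (24.357, 25) (0, 25)]  |A|=177.913
8. ⊥bis P2·P7 via (18.89,12.795): [(0, 20.7906) (14.4095, 14.4064) (24.0494, 20.9386) (24.357, 25) (0, 25)]  |A|=177.913
9. ⊥bis P2·P8 via (7.83,12.395): [(0, 20.7906) (14.4095, 14.4064) (24.0494, 20.9386) (24.357, 25) (0, 25)]  |A|=177.913
10. ⊥bis P2·P9 via (21.515,15.73): [(0, 20.7906) (14.4095, 14.4064) (24.0494, 20.9386) (24.357, 25) (0, 25)]  |A|=177.913
11. canonical 5-gon: [(0, 20.7906) (14.4095, 14.4064) (24.0494, 20.9386) (24.357, 25) (0, 25)]
12. shoelace: 177.913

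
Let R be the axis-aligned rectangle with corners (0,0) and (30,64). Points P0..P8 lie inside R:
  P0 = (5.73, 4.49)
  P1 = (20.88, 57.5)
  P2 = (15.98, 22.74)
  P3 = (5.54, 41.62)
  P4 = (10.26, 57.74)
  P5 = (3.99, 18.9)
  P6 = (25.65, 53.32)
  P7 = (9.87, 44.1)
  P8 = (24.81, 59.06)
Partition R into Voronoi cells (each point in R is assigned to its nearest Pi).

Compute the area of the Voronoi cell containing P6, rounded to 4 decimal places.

Area of P6's cell: 180.0331

1. box [0,30]×[0,64]: [(0, 0) (30, 0) (30, 64) (0, 64)]
2. ⊥bis P6·P0 via (15.69,28.905): [(0, 35.3057) (30, 23.0673) (30, 64) (0, 64)]  |A|=1044.4055
3. ⊥bis P6·P1 via (23.265,55.41): [(4.1602, 33.6085) (30, 23.0673) (30, 63.0956)]  |A|=517.1629
4. ⊥bis P6·P2 via (20.815,38.03): [(10.8078, 41.1945) (30, 35.1255) (30, 63.0956)]  |A|=268.4041
5. ⊥bis P6·P3 via (15.595,47.47): [(15.8791, 46.9816) (21.1486, 37.9245) (30, 35.1255) (30, 63.0956)]  |A|=230.1908
6. ⊥bis P6·P4 via (17.955,55.53): [(15.8791, 46.9816) (21.1486, 37.9245) (30, 35.1255) (30, 63.0956)]  |A|=230.1908
7. ⊥bis P6·P5 via (14.82,36.11): [(15.8791, 46.9816) (21.1486, 37.9245) (30, 35.1255) (30, 63.0956)]  |A|=230.1908
8. ⊥bis P6·P7 via (17.76,48.71): [(17.6135, 48.9608) (24.722, 36.7945) (30, 35.1255) (30, 63.0956)]  |A|=199.4007
9. ⊥bis P6·P8 via (25.23,56.19): [(23.76, 55.9749) (17.6135, 48.9608) (24.722, 36.7945) (30, 35.1255) (30, 56.888)]  |A|=180.0331
10. canonical 5-gon: [(23.76, 55.9749) (17.6135, 48.9608) (24.722, 36.7945) (30, 35.1255) (30, 56.888)]
11. shoelace: 180.0331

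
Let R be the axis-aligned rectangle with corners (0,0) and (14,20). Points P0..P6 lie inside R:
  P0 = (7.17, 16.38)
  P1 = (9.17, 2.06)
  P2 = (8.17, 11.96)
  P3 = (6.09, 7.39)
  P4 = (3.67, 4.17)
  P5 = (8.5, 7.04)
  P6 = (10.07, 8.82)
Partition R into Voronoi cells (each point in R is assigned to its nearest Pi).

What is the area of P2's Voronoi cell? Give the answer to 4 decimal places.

1. box [0,14]×[0,20]: [(0, 0) (14, 0) (14, 20) (0, 20)]
2. ⊥bis P2·P0 via (7.67,14.17): [(0, 12.4347) (0, 0) (14, 0) (14, 15.6021)]  |A|=196.2578
3. ⊥bis P2·P1 via (8.67,7.01): [(0, 12.4347) (0, 6.1342) (14, 7.5484) (14, 15.6021)]  |A|=100.4794
4. ⊥bis P2·P3 via (7.13,9.675): [(0.7125, 12.5959) (12.2016, 7.3667) (14, 7.5484) (14, 15.6021)]  |A|=59.253
5. ⊥bis P2·P4 via (5.92,8.065): [(0.7125, 12.5959) (12.2016, 7.3667) (14, 7.5484) (14, 15.6021)]  |A|=59.253
6. ⊥bis P2·P5 via (8.335,9.5): [(0.7125, 12.5959) (7.6199, 9.452) (14, 9.88) (14, 15.6021)]  |A|=49.5238
7. ⊥bis P2·P6 via (9.12,10.39): [(0.7125, 12.5959) (7.5913, 9.465) (14, 13.3429) (14, 15.6021)]  |A|=38.38
8. canonical 4-gon: [(0.7125, 12.5959) (7.5913, 9.465) (14, 13.3429) (14, 15.6021)]
9. shoelace: 38.38

Area of P2's cell: 38.3800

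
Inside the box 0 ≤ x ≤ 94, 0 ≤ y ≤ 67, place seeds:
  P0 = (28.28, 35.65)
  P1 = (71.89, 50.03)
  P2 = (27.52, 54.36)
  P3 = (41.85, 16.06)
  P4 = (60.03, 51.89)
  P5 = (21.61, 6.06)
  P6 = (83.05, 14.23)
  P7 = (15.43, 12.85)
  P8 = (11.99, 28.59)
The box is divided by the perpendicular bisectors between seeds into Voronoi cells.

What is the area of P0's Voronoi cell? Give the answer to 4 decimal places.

1. box [0,94]×[0,67]: [(0, 0) (94, 0) (94, 67) (0, 67)]
2. ⊥bis P0·P1 via (50.085,42.84): [(0, 0) (64.2111, 0) (42.1185, 67) (0, 67)]  |A|=3562.0403
3. ⊥bis P0·P2 via (27.9,45.005): [(0, 43.8717) (0, 0) (64.2111, 0) (49.0873, 45.8656)]  |A|=2549.3135
4. ⊥bis P0·P3 via (35.065,25.855): [(0, 43.8717) (0, 1.5655) (51.8514, 37.483) (49.0873, 45.8656)]  |A|=1305.3165
5. ⊥bis P0·P4 via (44.155,43.77): [(43.2053, 45.6267) (0, 43.8717) (0, 1.5655) (48.543, 35.1912)]  |A|=1256.954
6. ⊥bis P0·P5 via (24.945,20.855): [(43.2053, 45.6267) (0, 43.8717) (0, 26.478) (27.1344, 20.3615) (48.543, 35.1912)]  |A|=918.9611
7. ⊥bis P0·P6 via (55.665,24.94): [(43.2053, 45.6267) (0, 43.8717) (0, 26.478) (27.1344, 20.3615) (48.543, 35.1912)]  |A|=918.9611
8. ⊥bis P0·P7 via (21.855,24.25): [(43.2053, 45.6267) (0, 43.8717) (0, 36.5674) (27.8612, 20.8649) (48.543, 35.1912)]  |A|=769.3559
9. ⊥bis P0·P8 via (20.135,32.12): [(43.2053, 45.6267) (14.7817, 44.4721) (24.0923, 22.9891) (27.8612, 20.8649) (48.543, 35.1912)]  |A|=519.7945
10. canonical 5-gon: [(43.2053, 45.6267) (14.7817, 44.4721) (24.0923, 22.9891) (27.8612, 20.8649) (48.543, 35.1912)]
11. shoelace: 519.7945

Area of P0's cell: 519.7945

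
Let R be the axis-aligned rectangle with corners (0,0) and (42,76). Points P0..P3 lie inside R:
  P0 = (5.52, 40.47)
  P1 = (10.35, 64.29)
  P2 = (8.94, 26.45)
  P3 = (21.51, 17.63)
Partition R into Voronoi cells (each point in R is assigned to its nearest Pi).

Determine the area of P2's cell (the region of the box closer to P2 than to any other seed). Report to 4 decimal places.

1. box [0,42]×[0,76]: [(0, 0) (42, 0) (42, 76) (0, 76)]
2. ⊥bis P2·P0 via (7.23,33.46): [(0, 31.6963) (0, 0) (42, 0) (42, 41.9417)]  |A|=1546.3987
3. ⊥bis P2·P1 via (9.645,45.37): [(0, 31.6963) (0, 0) (42, 0) (42, 41.9417)]  |A|=1546.3987
4. ⊥bis P2·P3 via (15.225,22.04): [(26.5439, 38.1714) (0, 31.6963) (0, 0.3418)]  |A|=416.1363
5. canonical 3-gon: [(26.5439, 38.1714) (0, 31.6963) (0, 0.3418)]
6. shoelace: 416.1363

Area of P2's cell: 416.1363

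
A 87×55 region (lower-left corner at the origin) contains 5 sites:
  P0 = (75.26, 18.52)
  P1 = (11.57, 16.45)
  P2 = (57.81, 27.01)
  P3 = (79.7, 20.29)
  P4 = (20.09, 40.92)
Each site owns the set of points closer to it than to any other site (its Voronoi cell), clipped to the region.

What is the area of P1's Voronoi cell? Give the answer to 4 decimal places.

Area of P1's cell: 1030.6834

1. box [0,87]×[0,55]: [(0, 0) (87, 0) (87, 55) (0, 55)]
2. ⊥bis P1·P0 via (43.415,17.485): [(0, 0) (43.9833, 0) (42.1957, 55) (0, 55)]  |A|=2369.9225
3. ⊥bis P1·P2 via (34.69,21.73): [(0, 0) (39.6526, 0) (27.092, 55) (0, 55)]  |A|=1835.4756
4. ⊥bis P1·P3 via (45.635,18.37): [(0, 0) (39.6526, 0) (27.092, 55) (0, 55)]  |A|=1835.4756
5. ⊥bis P1·P4 via (15.83,28.685): [(0, 34.1967) (0, 0) (39.6526, 0) (34.5937, 22.1518)]  |A|=1030.6834
6. canonical 4-gon: [(0, 34.1967) (0, 0) (39.6526, 0) (34.5937, 22.1518)]
7. shoelace: 1030.6834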